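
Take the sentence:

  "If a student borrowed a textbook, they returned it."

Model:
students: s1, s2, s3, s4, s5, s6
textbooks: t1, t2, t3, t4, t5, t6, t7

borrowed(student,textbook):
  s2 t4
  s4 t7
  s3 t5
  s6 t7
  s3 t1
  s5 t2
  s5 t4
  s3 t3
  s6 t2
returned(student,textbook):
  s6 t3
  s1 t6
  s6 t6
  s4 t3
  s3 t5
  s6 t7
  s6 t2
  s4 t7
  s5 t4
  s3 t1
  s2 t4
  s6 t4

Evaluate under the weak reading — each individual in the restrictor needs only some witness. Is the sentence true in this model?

"it" takes "a textbook" as antecedent — a donkey pronoun bound across the clause boundary.
Weak reading: every student s with some borrowed-textbook has at least one borrowed-textbook t such that returned(s,t).
Per student: s2:✓  s3:✓  s4:✓  s5:✓  s6:✓
Every student in the restrictor has a witness.

True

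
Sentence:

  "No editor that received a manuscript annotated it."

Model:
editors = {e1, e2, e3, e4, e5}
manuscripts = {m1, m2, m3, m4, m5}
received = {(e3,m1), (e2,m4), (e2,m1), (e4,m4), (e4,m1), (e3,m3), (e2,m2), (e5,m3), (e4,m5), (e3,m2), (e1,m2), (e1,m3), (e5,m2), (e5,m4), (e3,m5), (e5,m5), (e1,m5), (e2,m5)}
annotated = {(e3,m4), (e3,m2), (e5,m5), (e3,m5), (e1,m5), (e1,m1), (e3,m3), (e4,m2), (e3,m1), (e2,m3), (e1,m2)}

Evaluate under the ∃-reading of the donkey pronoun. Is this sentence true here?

"it" takes "a manuscript" as antecedent — a donkey pronoun bound across the clause boundary.
Truth condition: for no (e,m) with received(e,m) does annotated(e,m) hold.
Restrictor pairs — does the scope hold? (e1,m2):holds  (e1,m3):fails  (e1,m5):holds  (e2,m1):fails  (e2,m2):fails  (e2,m4):fails  (e2,m5):fails  (e3,m1):holds  (e3,m2):holds  (e3,m3):holds  (e3,m5):holds  (e4,m1):fails  (e4,m4):fails  (e4,m5):fails  (e5,m2):fails  (e5,m3):fails  (e5,m4):fails  (e5,m5):holds
Scope holds for 7 pair(s), so the sentence is false.

False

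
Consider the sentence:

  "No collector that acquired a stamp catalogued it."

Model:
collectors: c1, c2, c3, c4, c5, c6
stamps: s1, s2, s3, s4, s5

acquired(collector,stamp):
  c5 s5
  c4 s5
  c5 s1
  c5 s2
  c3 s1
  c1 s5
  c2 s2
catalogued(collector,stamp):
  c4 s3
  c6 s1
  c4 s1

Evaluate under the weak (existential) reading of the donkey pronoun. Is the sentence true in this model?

True

"it" takes "a stamp" as antecedent — a donkey pronoun bound across the clause boundary.
Truth condition: for no (c,s) with acquired(c,s) does catalogued(c,s) hold.
Restrictor pairs — does the scope hold? (c1,s5):fails  (c2,s2):fails  (c3,s1):fails  (c4,s5):fails  (c5,s1):fails  (c5,s2):fails  (c5,s5):fails
Scope holds for no restrictor pair, so the sentence is true.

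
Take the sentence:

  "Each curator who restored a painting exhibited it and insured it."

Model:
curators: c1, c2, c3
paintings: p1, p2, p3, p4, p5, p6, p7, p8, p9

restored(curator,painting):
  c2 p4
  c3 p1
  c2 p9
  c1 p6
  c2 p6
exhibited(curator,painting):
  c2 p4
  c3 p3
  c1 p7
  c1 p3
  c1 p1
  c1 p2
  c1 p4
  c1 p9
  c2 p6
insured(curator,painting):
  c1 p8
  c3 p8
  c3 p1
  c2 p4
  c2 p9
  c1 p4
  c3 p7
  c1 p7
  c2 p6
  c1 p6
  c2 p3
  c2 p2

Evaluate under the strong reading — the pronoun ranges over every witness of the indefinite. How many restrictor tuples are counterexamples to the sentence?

"it" takes "a painting" as antecedent — a donkey pronoun bound across the clause boundary.
Strong reading: for every (c,p) with restored(c,p), exhibited(c,p) ∧ insured(c,p).
Restrictor pairs: (c1,p6) ✗  (c2,p4) ✓  (c2,p6) ✓  (c2,p9) ✗  (c3,p1) ✗
Counterexamples (restrictor pairs failing the scope): 3.

3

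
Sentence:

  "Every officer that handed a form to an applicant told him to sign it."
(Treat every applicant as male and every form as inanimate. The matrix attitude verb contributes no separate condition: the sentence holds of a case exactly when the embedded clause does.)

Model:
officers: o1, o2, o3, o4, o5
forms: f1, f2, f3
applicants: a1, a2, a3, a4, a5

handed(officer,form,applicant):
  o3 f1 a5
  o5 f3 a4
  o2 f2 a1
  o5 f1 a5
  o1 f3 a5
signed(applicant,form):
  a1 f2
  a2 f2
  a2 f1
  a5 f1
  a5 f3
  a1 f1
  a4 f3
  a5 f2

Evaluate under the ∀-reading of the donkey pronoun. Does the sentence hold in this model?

True

"him" takes "an applicant" as antecedent and "it" takes "a form"; both are donkey pronouns co-varying with the restrictor.
Strong reading: for every (o,f,a) with handed(o,f,a), signed(a,f).
Restrictor triples: (o1,f3,a5)→signed(a5,f3) ✓  (o2,f2,a1)→signed(a1,f2) ✓  (o3,f1,a5)→signed(a5,f1) ✓  (o5,f1,a5)→signed(a5,f1) ✓  (o5,f3,a4)→signed(a4,f3) ✓
Every restrictor triple satisfies the scope.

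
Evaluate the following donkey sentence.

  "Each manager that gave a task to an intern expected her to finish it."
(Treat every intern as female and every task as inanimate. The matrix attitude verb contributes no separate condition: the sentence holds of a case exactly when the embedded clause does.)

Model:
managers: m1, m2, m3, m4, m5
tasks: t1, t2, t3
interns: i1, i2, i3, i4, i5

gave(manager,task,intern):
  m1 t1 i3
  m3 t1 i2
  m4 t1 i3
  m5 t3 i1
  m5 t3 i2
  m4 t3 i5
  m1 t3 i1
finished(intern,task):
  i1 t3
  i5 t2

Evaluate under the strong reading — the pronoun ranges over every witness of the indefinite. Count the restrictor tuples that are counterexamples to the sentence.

5

"her" takes "an intern" as antecedent and "it" takes "a task"; both are donkey pronouns co-varying with the restrictor.
Strong reading: for every (m,t,i) with gave(m,t,i), finished(i,t).
Restrictor triples: (m1,t1,i3)→finished(i3,t1) ✗  (m1,t3,i1)→finished(i1,t3) ✓  (m3,t1,i2)→finished(i2,t1) ✗  (m4,t1,i3)→finished(i3,t1) ✗  (m4,t3,i5)→finished(i5,t3) ✗  (m5,t3,i1)→finished(i1,t3) ✓  (m5,t3,i2)→finished(i2,t3) ✗
Counterexamples (restrictor triples failing the scope): 5.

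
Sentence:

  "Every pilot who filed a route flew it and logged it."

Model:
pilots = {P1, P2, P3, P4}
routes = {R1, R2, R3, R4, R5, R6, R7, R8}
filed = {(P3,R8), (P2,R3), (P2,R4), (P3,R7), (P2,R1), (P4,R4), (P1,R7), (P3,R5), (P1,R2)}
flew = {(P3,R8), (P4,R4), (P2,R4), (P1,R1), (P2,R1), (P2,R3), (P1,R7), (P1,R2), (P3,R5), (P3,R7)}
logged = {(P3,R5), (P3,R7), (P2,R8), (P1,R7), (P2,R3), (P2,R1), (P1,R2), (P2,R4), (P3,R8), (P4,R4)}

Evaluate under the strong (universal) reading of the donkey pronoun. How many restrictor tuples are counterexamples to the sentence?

0

"it" takes "a route" as antecedent — a donkey pronoun bound across the clause boundary.
Strong reading: for every (p,r) with filed(p,r), flew(p,r) ∧ logged(p,r).
Restrictor pairs: (P1,R2) ✓  (P1,R7) ✓  (P2,R1) ✓  (P2,R3) ✓  (P2,R4) ✓  (P3,R5) ✓  (P3,R7) ✓  (P3,R8) ✓  (P4,R4) ✓
Counterexamples (restrictor pairs failing the scope): 0.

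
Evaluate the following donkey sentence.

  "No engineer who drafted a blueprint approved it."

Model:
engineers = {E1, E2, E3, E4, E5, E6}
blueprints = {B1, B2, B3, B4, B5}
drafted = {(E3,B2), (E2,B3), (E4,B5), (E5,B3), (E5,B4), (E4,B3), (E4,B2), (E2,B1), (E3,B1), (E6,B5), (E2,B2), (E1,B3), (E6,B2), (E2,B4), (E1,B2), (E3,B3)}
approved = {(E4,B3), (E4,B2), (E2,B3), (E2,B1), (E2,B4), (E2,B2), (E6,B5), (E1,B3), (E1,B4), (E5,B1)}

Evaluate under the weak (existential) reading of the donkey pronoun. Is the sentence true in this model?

False

"it" takes "a blueprint" as antecedent — a donkey pronoun bound across the clause boundary.
Truth condition: for no (e,b) with drafted(e,b) does approved(e,b) hold.
Restrictor pairs — does the scope hold? (E1,B2):fails  (E1,B3):holds  (E2,B1):holds  (E2,B2):holds  (E2,B3):holds  (E2,B4):holds  (E3,B1):fails  (E3,B2):fails  (E3,B3):fails  (E4,B2):holds  (E4,B3):holds  (E4,B5):fails  (E5,B3):fails  (E5,B4):fails  (E6,B2):fails  (E6,B5):holds
Scope holds for 8 pair(s), so the sentence is false.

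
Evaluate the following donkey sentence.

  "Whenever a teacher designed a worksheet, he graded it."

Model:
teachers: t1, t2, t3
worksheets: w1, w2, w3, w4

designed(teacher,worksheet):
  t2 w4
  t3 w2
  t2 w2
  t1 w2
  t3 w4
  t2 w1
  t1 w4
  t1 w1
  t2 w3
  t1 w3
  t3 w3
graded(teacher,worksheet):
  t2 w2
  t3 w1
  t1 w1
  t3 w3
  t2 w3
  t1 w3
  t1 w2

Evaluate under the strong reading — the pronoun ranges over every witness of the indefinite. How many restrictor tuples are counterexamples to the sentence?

5

"it" takes "a worksheet" as antecedent — a donkey pronoun bound across the clause boundary.
Strong reading: for every (t,w) with designed(t,w), graded(t,w).
Restrictor pairs: (t1,w1) ✓  (t1,w2) ✓  (t1,w3) ✓  (t1,w4) ✗  (t2,w1) ✗  (t2,w2) ✓  (t2,w3) ✓  (t2,w4) ✗  (t3,w2) ✗  (t3,w3) ✓  (t3,w4) ✗
Counterexamples (restrictor pairs failing the scope): 5.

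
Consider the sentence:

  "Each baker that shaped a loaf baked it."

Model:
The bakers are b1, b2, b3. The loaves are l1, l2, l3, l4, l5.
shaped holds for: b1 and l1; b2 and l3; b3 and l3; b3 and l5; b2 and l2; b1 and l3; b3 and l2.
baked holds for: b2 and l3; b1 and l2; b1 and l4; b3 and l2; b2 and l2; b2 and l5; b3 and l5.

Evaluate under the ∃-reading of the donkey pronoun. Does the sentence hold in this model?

False

"it" takes "a loaf" as antecedent — a donkey pronoun bound across the clause boundary.
Weak reading: every baker b with some shaped-loaf has at least one shaped-loaf l such that baked(b,l).
Per baker: b1:✗  b2:✓  b3:✓
b1 has no witness among its shaped-loaves.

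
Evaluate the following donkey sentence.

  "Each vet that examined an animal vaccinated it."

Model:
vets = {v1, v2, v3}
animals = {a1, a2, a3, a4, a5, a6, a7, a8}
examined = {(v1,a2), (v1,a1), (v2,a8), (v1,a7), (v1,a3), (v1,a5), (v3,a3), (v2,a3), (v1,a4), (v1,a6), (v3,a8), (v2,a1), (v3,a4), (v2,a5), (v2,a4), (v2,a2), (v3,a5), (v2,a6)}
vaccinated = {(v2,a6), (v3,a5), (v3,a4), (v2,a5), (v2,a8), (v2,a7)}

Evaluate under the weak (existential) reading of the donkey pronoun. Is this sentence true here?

"it" takes "an animal" as antecedent — a donkey pronoun bound across the clause boundary.
Weak reading: every vet v with some examined-animal has at least one examined-animal a such that vaccinated(v,a).
Per vet: v1:✗  v2:✓  v3:✓
v1 has no witness among its examined-animals.

False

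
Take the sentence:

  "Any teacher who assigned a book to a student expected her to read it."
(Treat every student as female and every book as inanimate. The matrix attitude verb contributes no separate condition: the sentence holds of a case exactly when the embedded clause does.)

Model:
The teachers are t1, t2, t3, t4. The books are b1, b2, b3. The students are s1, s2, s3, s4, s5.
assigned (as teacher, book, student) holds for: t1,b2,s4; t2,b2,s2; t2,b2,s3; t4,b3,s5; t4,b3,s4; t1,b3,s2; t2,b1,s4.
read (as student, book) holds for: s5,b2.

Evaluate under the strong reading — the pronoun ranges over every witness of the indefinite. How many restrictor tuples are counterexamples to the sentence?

7

"her" takes "a student" as antecedent and "it" takes "a book"; both are donkey pronouns co-varying with the restrictor.
Strong reading: for every (t,b,s) with assigned(t,b,s), read(s,b).
Restrictor triples: (t1,b2,s4)→read(s4,b2) ✗  (t1,b3,s2)→read(s2,b3) ✗  (t2,b1,s4)→read(s4,b1) ✗  (t2,b2,s2)→read(s2,b2) ✗  (t2,b2,s3)→read(s3,b2) ✗  (t4,b3,s4)→read(s4,b3) ✗  (t4,b3,s5)→read(s5,b3) ✗
Counterexamples (restrictor triples failing the scope): 7.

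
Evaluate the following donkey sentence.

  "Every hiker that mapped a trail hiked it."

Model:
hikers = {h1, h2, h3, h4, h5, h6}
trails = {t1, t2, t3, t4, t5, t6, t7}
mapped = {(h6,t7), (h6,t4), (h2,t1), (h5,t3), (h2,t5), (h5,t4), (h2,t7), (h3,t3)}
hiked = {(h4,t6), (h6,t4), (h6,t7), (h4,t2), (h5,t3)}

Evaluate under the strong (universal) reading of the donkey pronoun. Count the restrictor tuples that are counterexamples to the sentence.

5

"it" takes "a trail" as antecedent — a donkey pronoun bound across the clause boundary.
Strong reading: for every (h,t) with mapped(h,t), hiked(h,t).
Restrictor pairs: (h2,t1) ✗  (h2,t5) ✗  (h2,t7) ✗  (h3,t3) ✗  (h5,t3) ✓  (h5,t4) ✗  (h6,t4) ✓  (h6,t7) ✓
Counterexamples (restrictor pairs failing the scope): 5.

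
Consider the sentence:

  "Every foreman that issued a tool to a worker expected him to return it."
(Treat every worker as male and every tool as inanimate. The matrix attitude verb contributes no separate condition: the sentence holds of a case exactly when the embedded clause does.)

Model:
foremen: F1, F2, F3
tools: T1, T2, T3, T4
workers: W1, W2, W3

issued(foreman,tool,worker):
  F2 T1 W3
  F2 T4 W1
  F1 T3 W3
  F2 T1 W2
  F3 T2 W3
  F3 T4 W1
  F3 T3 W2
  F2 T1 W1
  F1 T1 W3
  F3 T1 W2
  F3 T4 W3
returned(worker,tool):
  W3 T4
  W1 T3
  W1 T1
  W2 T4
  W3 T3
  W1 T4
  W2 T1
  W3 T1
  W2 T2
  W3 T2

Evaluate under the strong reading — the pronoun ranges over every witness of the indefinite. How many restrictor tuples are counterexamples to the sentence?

1

"him" takes "a worker" as antecedent and "it" takes "a tool"; both are donkey pronouns co-varying with the restrictor.
Strong reading: for every (f,t,w) with issued(f,t,w), returned(w,t).
Restrictor triples: (F1,T1,W3)→returned(W3,T1) ✓  (F1,T3,W3)→returned(W3,T3) ✓  (F2,T1,W1)→returned(W1,T1) ✓  (F2,T1,W2)→returned(W2,T1) ✓  (F2,T1,W3)→returned(W3,T1) ✓  (F2,T4,W1)→returned(W1,T4) ✓  (F3,T1,W2)→returned(W2,T1) ✓  (F3,T2,W3)→returned(W3,T2) ✓  (F3,T3,W2)→returned(W2,T3) ✗  (F3,T4,W1)→returned(W1,T4) ✓  (F3,T4,W3)→returned(W3,T4) ✓
Counterexamples (restrictor triples failing the scope): 1.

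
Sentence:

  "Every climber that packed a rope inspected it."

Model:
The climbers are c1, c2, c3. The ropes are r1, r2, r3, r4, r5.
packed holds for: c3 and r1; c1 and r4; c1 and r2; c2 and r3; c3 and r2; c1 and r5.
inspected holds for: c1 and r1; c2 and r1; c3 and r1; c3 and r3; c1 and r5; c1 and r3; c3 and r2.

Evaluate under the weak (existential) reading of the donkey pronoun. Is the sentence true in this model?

False

"it" takes "a rope" as antecedent — a donkey pronoun bound across the clause boundary.
Weak reading: every climber c with some packed-rope has at least one packed-rope r such that inspected(c,r).
Per climber: c1:✓  c2:✗  c3:✓
c2 has no witness among its packed-ropes.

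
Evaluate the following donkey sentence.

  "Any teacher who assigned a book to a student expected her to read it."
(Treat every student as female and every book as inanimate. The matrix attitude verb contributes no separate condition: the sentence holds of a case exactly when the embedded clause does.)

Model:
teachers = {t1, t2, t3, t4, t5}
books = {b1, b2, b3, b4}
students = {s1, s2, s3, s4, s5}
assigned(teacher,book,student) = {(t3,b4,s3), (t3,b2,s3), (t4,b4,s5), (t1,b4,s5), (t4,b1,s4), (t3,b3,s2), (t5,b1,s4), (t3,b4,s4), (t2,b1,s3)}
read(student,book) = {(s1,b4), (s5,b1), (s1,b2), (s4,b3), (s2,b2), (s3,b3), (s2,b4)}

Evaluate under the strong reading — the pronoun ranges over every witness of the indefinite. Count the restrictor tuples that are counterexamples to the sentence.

9

"her" takes "a student" as antecedent and "it" takes "a book"; both are donkey pronouns co-varying with the restrictor.
Strong reading: for every (t,b,s) with assigned(t,b,s), read(s,b).
Restrictor triples: (t1,b4,s5)→read(s5,b4) ✗  (t2,b1,s3)→read(s3,b1) ✗  (t3,b2,s3)→read(s3,b2) ✗  (t3,b3,s2)→read(s2,b3) ✗  (t3,b4,s3)→read(s3,b4) ✗  (t3,b4,s4)→read(s4,b4) ✗  (t4,b1,s4)→read(s4,b1) ✗  (t4,b4,s5)→read(s5,b4) ✗  (t5,b1,s4)→read(s4,b1) ✗
Counterexamples (restrictor triples failing the scope): 9.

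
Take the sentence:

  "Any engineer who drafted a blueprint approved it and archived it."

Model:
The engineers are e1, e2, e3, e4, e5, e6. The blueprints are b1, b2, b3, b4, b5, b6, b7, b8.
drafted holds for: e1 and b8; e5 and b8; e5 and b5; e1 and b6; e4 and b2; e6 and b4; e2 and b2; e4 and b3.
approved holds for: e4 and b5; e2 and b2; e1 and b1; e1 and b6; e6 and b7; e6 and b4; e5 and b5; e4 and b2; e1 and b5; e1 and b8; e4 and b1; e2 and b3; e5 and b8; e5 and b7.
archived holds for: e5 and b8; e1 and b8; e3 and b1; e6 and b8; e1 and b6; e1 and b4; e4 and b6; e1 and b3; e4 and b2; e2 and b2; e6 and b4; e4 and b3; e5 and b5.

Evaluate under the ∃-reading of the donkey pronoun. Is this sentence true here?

True

"it" takes "a blueprint" as antecedent — a donkey pronoun bound across the clause boundary.
Weak reading: every engineer e with some drafted-blueprint has at least one drafted-blueprint b such that approved(e,b) ∧ archived(e,b).
Per engineer: e1:✓  e2:✓  e4:✓  e5:✓  e6:✓
Every engineer in the restrictor has a witness.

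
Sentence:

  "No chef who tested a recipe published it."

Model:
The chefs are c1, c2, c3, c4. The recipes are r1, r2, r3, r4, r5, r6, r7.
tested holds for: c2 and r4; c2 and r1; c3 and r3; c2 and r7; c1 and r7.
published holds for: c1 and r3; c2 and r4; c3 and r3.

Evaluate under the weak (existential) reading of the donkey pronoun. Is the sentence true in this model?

"it" takes "a recipe" as antecedent — a donkey pronoun bound across the clause boundary.
Truth condition: for no (c,r) with tested(c,r) does published(c,r) hold.
Restrictor pairs — does the scope hold? (c1,r7):fails  (c2,r1):fails  (c2,r4):holds  (c2,r7):fails  (c3,r3):holds
Scope holds for 2 pair(s), so the sentence is false.

False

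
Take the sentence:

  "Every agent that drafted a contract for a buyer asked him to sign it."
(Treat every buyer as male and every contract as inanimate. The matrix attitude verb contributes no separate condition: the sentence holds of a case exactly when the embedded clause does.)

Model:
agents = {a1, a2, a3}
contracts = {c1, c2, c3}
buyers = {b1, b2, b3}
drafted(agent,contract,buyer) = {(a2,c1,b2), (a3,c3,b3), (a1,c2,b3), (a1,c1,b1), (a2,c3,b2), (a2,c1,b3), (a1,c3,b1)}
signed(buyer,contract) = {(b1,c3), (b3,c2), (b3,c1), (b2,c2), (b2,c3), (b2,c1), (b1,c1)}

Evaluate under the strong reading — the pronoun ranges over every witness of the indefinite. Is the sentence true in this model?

"him" takes "a buyer" as antecedent and "it" takes "a contract"; both are donkey pronouns co-varying with the restrictor.
Strong reading: for every (a,c,b) with drafted(a,c,b), signed(b,c).
Restrictor triples: (a1,c1,b1)→signed(b1,c1) ✓  (a1,c2,b3)→signed(b3,c2) ✓  (a1,c3,b1)→signed(b1,c3) ✓  (a2,c1,b2)→signed(b2,c1) ✓  (a2,c1,b3)→signed(b3,c1) ✓  (a2,c3,b2)→signed(b2,c3) ✓  (a3,c3,b3)→signed(b3,c3) ✗
Counterexample: (a3,c3,b3) — signed(b3,c3) does not hold.

False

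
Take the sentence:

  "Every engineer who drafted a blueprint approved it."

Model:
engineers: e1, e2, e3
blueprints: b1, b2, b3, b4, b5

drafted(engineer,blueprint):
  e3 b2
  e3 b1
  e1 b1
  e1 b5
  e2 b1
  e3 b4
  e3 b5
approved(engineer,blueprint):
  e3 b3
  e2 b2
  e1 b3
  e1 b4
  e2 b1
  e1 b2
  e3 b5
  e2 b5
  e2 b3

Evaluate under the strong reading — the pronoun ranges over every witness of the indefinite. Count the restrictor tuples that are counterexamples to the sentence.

5

"it" takes "a blueprint" as antecedent — a donkey pronoun bound across the clause boundary.
Strong reading: for every (e,b) with drafted(e,b), approved(e,b).
Restrictor pairs: (e1,b1) ✗  (e1,b5) ✗  (e2,b1) ✓  (e3,b1) ✗  (e3,b2) ✗  (e3,b4) ✗  (e3,b5) ✓
Counterexamples (restrictor pairs failing the scope): 5.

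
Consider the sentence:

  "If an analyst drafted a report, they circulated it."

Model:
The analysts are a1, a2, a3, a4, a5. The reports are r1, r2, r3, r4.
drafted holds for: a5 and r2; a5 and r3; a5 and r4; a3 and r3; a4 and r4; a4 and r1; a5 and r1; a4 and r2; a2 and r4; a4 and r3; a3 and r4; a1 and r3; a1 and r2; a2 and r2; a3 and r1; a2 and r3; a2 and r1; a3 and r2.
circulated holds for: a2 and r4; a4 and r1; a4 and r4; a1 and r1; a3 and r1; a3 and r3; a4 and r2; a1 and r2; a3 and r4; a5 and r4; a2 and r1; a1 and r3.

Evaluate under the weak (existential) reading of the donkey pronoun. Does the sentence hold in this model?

True

"it" takes "a report" as antecedent — a donkey pronoun bound across the clause boundary.
Weak reading: every analyst a with some drafted-report has at least one drafted-report r such that circulated(a,r).
Per analyst: a1:✓  a2:✓  a3:✓  a4:✓  a5:✓
Every analyst in the restrictor has a witness.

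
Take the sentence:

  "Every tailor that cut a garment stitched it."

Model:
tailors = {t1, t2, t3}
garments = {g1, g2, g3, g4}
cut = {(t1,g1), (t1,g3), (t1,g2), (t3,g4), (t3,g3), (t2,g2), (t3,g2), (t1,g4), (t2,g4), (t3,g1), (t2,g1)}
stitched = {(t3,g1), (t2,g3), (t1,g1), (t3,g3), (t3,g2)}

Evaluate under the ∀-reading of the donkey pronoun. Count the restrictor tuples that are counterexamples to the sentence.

7

"it" takes "a garment" as antecedent — a donkey pronoun bound across the clause boundary.
Strong reading: for every (t,g) with cut(t,g), stitched(t,g).
Restrictor pairs: (t1,g1) ✓  (t1,g2) ✗  (t1,g3) ✗  (t1,g4) ✗  (t2,g1) ✗  (t2,g2) ✗  (t2,g4) ✗  (t3,g1) ✓  (t3,g2) ✓  (t3,g3) ✓  (t3,g4) ✗
Counterexamples (restrictor pairs failing the scope): 7.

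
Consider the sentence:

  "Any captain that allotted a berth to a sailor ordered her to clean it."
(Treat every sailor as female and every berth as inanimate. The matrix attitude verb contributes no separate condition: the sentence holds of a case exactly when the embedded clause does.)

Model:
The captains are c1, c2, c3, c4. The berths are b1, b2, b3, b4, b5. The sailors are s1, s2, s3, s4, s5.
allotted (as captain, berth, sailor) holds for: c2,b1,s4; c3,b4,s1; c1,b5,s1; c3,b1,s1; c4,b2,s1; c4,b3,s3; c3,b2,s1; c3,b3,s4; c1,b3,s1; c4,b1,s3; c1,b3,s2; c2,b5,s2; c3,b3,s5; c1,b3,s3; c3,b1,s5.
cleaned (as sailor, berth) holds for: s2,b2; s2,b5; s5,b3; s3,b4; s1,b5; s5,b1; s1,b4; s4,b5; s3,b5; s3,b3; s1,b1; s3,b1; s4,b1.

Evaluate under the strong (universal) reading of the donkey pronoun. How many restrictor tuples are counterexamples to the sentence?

5

"her" takes "a sailor" as antecedent and "it" takes "a berth"; both are donkey pronouns co-varying with the restrictor.
Strong reading: for every (c,b,s) with allotted(c,b,s), cleaned(s,b).
Restrictor triples: (c1,b3,s1)→cleaned(s1,b3) ✗  (c1,b3,s2)→cleaned(s2,b3) ✗  (c1,b3,s3)→cleaned(s3,b3) ✓  (c1,b5,s1)→cleaned(s1,b5) ✓  (c2,b1,s4)→cleaned(s4,b1) ✓  (c2,b5,s2)→cleaned(s2,b5) ✓  (c3,b1,s1)→cleaned(s1,b1) ✓  (c3,b1,s5)→cleaned(s5,b1) ✓  (c3,b2,s1)→cleaned(s1,b2) ✗  (c3,b3,s4)→cleaned(s4,b3) ✗  (c3,b3,s5)→cleaned(s5,b3) ✓  (c3,b4,s1)→cleaned(s1,b4) ✓  (c4,b1,s3)→cleaned(s3,b1) ✓  (c4,b2,s1)→cleaned(s1,b2) ✗  (c4,b3,s3)→cleaned(s3,b3) ✓
Counterexamples (restrictor triples failing the scope): 5.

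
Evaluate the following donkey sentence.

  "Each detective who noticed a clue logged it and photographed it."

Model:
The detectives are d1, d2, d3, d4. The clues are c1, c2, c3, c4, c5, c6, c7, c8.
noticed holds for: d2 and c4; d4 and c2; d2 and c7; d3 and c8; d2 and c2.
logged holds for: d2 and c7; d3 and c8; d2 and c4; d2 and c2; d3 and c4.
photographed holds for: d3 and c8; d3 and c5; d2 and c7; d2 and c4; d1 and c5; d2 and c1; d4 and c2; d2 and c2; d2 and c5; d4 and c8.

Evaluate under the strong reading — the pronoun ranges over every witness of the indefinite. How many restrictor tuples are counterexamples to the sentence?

"it" takes "a clue" as antecedent — a donkey pronoun bound across the clause boundary.
Strong reading: for every (d,c) with noticed(d,c), logged(d,c) ∧ photographed(d,c).
Restrictor pairs: (d2,c2) ✓  (d2,c4) ✓  (d2,c7) ✓  (d3,c8) ✓  (d4,c2) ✗
Counterexamples (restrictor pairs failing the scope): 1.

1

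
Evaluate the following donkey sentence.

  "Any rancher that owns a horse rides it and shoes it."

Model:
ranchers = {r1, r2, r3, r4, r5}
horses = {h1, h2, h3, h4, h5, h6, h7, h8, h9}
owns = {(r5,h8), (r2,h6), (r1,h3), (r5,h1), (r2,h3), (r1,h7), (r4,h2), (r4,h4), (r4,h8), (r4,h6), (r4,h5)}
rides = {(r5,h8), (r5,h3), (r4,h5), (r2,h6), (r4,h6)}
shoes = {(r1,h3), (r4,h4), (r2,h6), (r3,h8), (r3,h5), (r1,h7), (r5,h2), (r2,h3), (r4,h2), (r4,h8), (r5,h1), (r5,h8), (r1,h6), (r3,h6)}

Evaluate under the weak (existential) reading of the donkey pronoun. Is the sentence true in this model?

False

"it" takes "a horse" as antecedent — a donkey pronoun bound across the clause boundary.
Weak reading: every rancher r with some owns-horse has at least one owns-horse h such that rides(r,h) ∧ shoes(r,h).
Per rancher: r1:✗  r2:✓  r4:✗  r5:✓
r1 has no witness among its owns-horses.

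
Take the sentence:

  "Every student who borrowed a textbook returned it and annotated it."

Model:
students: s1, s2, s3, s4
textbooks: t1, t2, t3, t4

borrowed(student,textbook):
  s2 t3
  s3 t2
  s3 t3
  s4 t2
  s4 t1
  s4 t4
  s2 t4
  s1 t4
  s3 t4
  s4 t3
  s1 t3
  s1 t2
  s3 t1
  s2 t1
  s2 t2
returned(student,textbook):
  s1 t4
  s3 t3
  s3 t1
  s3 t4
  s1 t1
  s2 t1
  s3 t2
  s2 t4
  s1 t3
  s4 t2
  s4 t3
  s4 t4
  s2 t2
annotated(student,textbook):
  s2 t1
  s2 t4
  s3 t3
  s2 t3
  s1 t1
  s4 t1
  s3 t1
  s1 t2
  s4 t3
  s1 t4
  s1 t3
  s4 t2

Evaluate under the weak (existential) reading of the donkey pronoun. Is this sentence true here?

True

"it" takes "a textbook" as antecedent — a donkey pronoun bound across the clause boundary.
Weak reading: every student s with some borrowed-textbook has at least one borrowed-textbook t such that returned(s,t) ∧ annotated(s,t).
Per student: s1:✓  s2:✓  s3:✓  s4:✓
Every student in the restrictor has a witness.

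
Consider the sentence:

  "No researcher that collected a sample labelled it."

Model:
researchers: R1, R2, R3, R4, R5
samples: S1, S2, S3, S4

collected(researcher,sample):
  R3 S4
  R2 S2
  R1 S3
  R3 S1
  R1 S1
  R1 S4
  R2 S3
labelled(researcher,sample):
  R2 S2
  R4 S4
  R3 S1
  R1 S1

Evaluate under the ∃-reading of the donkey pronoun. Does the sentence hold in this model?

"it" takes "a sample" as antecedent — a donkey pronoun bound across the clause boundary.
Truth condition: for no (r,s) with collected(r,s) does labelled(r,s) hold.
Restrictor pairs — does the scope hold? (R1,S1):holds  (R1,S3):fails  (R1,S4):fails  (R2,S2):holds  (R2,S3):fails  (R3,S1):holds  (R3,S4):fails
Scope holds for 3 pair(s), so the sentence is false.

False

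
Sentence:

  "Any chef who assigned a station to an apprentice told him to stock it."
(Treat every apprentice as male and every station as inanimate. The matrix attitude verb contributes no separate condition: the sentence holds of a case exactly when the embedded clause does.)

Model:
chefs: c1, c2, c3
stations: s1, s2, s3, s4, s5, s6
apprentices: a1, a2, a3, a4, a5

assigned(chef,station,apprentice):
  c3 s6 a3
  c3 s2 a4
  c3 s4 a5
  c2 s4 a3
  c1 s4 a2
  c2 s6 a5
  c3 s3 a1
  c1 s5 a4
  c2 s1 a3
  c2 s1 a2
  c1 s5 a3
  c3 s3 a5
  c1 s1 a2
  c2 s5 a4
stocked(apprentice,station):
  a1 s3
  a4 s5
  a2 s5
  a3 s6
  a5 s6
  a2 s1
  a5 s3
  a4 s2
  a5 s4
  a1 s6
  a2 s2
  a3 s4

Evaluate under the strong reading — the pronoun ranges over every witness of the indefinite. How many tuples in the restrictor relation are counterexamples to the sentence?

"him" takes "an apprentice" as antecedent and "it" takes "a station"; both are donkey pronouns co-varying with the restrictor.
Strong reading: for every (c,s,a) with assigned(c,s,a), stocked(a,s).
Restrictor triples: (c1,s1,a2)→stocked(a2,s1) ✓  (c1,s4,a2)→stocked(a2,s4) ✗  (c1,s5,a3)→stocked(a3,s5) ✗  (c1,s5,a4)→stocked(a4,s5) ✓  (c2,s1,a2)→stocked(a2,s1) ✓  (c2,s1,a3)→stocked(a3,s1) ✗  (c2,s4,a3)→stocked(a3,s4) ✓  (c2,s5,a4)→stocked(a4,s5) ✓  (c2,s6,a5)→stocked(a5,s6) ✓  (c3,s2,a4)→stocked(a4,s2) ✓  (c3,s3,a1)→stocked(a1,s3) ✓  (c3,s3,a5)→stocked(a5,s3) ✓  (c3,s4,a5)→stocked(a5,s4) ✓  (c3,s6,a3)→stocked(a3,s6) ✓
Counterexamples (restrictor triples failing the scope): 3.

3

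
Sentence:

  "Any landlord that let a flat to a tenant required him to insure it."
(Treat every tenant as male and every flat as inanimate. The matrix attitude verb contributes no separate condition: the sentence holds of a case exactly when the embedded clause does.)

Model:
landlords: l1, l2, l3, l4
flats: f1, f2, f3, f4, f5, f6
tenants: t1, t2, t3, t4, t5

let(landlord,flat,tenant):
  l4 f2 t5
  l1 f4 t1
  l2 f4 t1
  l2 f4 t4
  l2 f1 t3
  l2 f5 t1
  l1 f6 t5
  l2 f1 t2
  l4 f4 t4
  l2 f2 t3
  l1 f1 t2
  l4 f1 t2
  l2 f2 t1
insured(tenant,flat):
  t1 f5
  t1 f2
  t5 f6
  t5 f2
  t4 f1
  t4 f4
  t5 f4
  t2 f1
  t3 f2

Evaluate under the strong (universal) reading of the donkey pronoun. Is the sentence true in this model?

False

"him" takes "a tenant" as antecedent and "it" takes "a flat"; both are donkey pronouns co-varying with the restrictor.
Strong reading: for every (l,f,t) with let(l,f,t), insured(t,f).
Restrictor triples: (l1,f1,t2)→insured(t2,f1) ✓  (l1,f4,t1)→insured(t1,f4) ✗  (l1,f6,t5)→insured(t5,f6) ✓  (l2,f1,t2)→insured(t2,f1) ✓  (l2,f1,t3)→insured(t3,f1) ✗  (l2,f2,t1)→insured(t1,f2) ✓  (l2,f2,t3)→insured(t3,f2) ✓  (l2,f4,t1)→insured(t1,f4) ✗  (l2,f4,t4)→insured(t4,f4) ✓  (l2,f5,t1)→insured(t1,f5) ✓  (l4,f1,t2)→insured(t2,f1) ✓  (l4,f2,t5)→insured(t5,f2) ✓  (l4,f4,t4)→insured(t4,f4) ✓
Counterexample: (l1,f4,t1) — insured(t1,f4) does not hold.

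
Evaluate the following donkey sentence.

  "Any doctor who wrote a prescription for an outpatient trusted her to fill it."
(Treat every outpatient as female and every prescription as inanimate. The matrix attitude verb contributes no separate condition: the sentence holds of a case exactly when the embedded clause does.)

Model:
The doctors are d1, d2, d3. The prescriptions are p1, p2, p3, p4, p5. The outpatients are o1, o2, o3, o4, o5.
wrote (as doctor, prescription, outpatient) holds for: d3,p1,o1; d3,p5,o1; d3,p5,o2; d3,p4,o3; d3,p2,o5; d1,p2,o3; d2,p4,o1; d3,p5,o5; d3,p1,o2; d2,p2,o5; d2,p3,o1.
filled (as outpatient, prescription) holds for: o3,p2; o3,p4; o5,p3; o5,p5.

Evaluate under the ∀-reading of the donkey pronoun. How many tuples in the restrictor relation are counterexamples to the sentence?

8

"her" takes "an outpatient" as antecedent and "it" takes "a prescription"; both are donkey pronouns co-varying with the restrictor.
Strong reading: for every (d,p,o) with wrote(d,p,o), filled(o,p).
Restrictor triples: (d1,p2,o3)→filled(o3,p2) ✓  (d2,p2,o5)→filled(o5,p2) ✗  (d2,p3,o1)→filled(o1,p3) ✗  (d2,p4,o1)→filled(o1,p4) ✗  (d3,p1,o1)→filled(o1,p1) ✗  (d3,p1,o2)→filled(o2,p1) ✗  (d3,p2,o5)→filled(o5,p2) ✗  (d3,p4,o3)→filled(o3,p4) ✓  (d3,p5,o1)→filled(o1,p5) ✗  (d3,p5,o2)→filled(o2,p5) ✗  (d3,p5,o5)→filled(o5,p5) ✓
Counterexamples (restrictor triples failing the scope): 8.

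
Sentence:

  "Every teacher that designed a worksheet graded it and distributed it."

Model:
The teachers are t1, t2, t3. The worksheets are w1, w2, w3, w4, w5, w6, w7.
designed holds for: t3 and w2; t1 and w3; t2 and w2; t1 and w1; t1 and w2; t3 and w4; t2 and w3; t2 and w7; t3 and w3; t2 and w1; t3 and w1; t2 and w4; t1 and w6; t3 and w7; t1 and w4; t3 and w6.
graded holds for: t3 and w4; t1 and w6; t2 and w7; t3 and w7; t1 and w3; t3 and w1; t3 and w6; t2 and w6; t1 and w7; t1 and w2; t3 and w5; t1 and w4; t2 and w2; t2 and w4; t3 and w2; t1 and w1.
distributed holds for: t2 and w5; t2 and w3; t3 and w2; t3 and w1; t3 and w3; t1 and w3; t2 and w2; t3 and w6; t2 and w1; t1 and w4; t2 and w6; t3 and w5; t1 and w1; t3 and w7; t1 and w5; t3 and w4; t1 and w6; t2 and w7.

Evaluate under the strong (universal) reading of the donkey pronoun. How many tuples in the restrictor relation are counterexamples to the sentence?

"it" takes "a worksheet" as antecedent — a donkey pronoun bound across the clause boundary.
Strong reading: for every (t,w) with designed(t,w), graded(t,w) ∧ distributed(t,w).
Restrictor pairs: (t1,w1) ✓  (t1,w2) ✗  (t1,w3) ✓  (t1,w4) ✓  (t1,w6) ✓  (t2,w1) ✗  (t2,w2) ✓  (t2,w3) ✗  (t2,w4) ✗  (t2,w7) ✓  (t3,w1) ✓  (t3,w2) ✓  (t3,w3) ✗  (t3,w4) ✓  (t3,w6) ✓  (t3,w7) ✓
Counterexamples (restrictor pairs failing the scope): 5.

5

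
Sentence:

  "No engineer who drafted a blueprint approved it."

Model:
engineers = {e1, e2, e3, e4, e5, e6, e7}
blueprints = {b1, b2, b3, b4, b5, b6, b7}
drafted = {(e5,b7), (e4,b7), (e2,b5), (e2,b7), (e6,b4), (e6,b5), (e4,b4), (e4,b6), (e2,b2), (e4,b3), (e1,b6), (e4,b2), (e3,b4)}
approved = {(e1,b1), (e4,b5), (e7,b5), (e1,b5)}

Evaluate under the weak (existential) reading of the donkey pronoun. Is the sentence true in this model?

"it" takes "a blueprint" as antecedent — a donkey pronoun bound across the clause boundary.
Truth condition: for no (e,b) with drafted(e,b) does approved(e,b) hold.
Restrictor pairs — does the scope hold? (e1,b6):fails  (e2,b2):fails  (e2,b5):fails  (e2,b7):fails  (e3,b4):fails  (e4,b2):fails  (e4,b3):fails  (e4,b4):fails  (e4,b6):fails  (e4,b7):fails  (e5,b7):fails  (e6,b4):fails  (e6,b5):fails
Scope holds for no restrictor pair, so the sentence is true.

True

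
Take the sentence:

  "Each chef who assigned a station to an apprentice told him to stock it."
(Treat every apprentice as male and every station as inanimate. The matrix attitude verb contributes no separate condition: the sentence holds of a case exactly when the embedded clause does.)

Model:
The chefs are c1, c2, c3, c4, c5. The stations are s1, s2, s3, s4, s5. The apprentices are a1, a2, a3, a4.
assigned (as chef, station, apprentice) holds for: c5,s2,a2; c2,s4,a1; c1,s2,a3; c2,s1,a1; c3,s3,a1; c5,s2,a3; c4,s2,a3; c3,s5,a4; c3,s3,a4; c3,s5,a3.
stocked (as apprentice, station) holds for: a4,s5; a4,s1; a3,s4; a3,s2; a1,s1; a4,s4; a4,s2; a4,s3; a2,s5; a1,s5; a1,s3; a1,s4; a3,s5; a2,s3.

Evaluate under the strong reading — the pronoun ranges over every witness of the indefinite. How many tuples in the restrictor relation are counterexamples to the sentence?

1

"him" takes "an apprentice" as antecedent and "it" takes "a station"; both are donkey pronouns co-varying with the restrictor.
Strong reading: for every (c,s,a) with assigned(c,s,a), stocked(a,s).
Restrictor triples: (c1,s2,a3)→stocked(a3,s2) ✓  (c2,s1,a1)→stocked(a1,s1) ✓  (c2,s4,a1)→stocked(a1,s4) ✓  (c3,s3,a1)→stocked(a1,s3) ✓  (c3,s3,a4)→stocked(a4,s3) ✓  (c3,s5,a3)→stocked(a3,s5) ✓  (c3,s5,a4)→stocked(a4,s5) ✓  (c4,s2,a3)→stocked(a3,s2) ✓  (c5,s2,a2)→stocked(a2,s2) ✗  (c5,s2,a3)→stocked(a3,s2) ✓
Counterexamples (restrictor triples failing the scope): 1.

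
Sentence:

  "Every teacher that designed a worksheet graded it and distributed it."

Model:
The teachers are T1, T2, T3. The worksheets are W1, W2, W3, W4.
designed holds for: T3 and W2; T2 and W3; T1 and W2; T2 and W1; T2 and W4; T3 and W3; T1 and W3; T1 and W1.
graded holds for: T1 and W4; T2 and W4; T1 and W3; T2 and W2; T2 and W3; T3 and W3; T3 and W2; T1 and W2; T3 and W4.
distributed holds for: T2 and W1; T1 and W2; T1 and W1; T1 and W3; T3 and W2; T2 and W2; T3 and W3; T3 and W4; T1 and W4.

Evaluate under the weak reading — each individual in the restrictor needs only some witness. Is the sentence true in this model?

False

"it" takes "a worksheet" as antecedent — a donkey pronoun bound across the clause boundary.
Weak reading: every teacher t with some designed-worksheet has at least one designed-worksheet w such that graded(t,w) ∧ distributed(t,w).
Per teacher: T1:✓  T2:✗  T3:✓
T2 has no witness among its designed-worksheets.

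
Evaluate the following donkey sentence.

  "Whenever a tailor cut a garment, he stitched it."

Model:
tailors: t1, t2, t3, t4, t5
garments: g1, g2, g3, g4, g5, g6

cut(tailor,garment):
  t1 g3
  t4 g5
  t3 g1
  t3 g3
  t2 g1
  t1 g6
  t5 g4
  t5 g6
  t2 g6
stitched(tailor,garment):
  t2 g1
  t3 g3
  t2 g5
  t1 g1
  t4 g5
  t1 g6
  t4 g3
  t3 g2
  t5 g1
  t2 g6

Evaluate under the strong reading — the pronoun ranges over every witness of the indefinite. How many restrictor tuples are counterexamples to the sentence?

4

"it" takes "a garment" as antecedent — a donkey pronoun bound across the clause boundary.
Strong reading: for every (t,g) with cut(t,g), stitched(t,g).
Restrictor pairs: (t1,g3) ✗  (t1,g6) ✓  (t2,g1) ✓  (t2,g6) ✓  (t3,g1) ✗  (t3,g3) ✓  (t4,g5) ✓  (t5,g4) ✗  (t5,g6) ✗
Counterexamples (restrictor pairs failing the scope): 4.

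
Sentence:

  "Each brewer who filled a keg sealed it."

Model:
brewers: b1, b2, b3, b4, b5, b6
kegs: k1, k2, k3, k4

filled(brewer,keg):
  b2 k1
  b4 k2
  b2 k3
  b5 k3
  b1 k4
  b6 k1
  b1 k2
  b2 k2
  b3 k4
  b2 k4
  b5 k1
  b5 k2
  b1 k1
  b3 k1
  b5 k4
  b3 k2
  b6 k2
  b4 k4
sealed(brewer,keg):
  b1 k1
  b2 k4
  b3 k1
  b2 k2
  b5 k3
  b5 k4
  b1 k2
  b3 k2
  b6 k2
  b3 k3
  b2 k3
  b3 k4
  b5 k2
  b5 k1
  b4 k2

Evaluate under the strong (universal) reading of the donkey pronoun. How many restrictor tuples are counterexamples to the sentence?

4

"it" takes "a keg" as antecedent — a donkey pronoun bound across the clause boundary.
Strong reading: for every (b,k) with filled(b,k), sealed(b,k).
Restrictor pairs: (b1,k1) ✓  (b1,k2) ✓  (b1,k4) ✗  (b2,k1) ✗  (b2,k2) ✓  (b2,k3) ✓  (b2,k4) ✓  (b3,k1) ✓  (b3,k2) ✓  (b3,k4) ✓  (b4,k2) ✓  (b4,k4) ✗  (b5,k1) ✓  (b5,k2) ✓  (b5,k3) ✓  (b5,k4) ✓  (b6,k1) ✗  (b6,k2) ✓
Counterexamples (restrictor pairs failing the scope): 4.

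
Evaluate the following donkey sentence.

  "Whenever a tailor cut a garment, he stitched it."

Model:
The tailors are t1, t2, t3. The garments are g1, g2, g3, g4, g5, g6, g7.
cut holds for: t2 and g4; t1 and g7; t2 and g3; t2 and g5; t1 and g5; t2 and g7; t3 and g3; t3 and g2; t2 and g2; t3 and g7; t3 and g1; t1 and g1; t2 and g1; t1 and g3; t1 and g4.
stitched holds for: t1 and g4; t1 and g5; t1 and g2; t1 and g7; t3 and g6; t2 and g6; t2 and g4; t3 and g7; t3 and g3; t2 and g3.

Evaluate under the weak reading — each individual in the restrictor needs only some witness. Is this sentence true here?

"it" takes "a garment" as antecedent — a donkey pronoun bound across the clause boundary.
Weak reading: every tailor t with some cut-garment has at least one cut-garment g such that stitched(t,g).
Per tailor: t1:✓  t2:✓  t3:✓
Every tailor in the restrictor has a witness.

True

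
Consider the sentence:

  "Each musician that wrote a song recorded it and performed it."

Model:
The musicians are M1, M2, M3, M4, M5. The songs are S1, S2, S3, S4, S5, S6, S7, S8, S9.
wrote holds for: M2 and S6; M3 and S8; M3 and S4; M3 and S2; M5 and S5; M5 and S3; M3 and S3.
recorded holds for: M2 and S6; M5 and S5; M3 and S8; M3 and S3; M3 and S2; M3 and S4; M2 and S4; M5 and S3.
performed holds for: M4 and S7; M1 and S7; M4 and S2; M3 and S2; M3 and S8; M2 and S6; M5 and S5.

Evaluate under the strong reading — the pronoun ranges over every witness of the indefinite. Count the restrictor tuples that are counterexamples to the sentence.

"it" takes "a song" as antecedent — a donkey pronoun bound across the clause boundary.
Strong reading: for every (m,s) with wrote(m,s), recorded(m,s) ∧ performed(m,s).
Restrictor pairs: (M2,S6) ✓  (M3,S2) ✓  (M3,S3) ✗  (M3,S4) ✗  (M3,S8) ✓  (M5,S3) ✗  (M5,S5) ✓
Counterexamples (restrictor pairs failing the scope): 3.

3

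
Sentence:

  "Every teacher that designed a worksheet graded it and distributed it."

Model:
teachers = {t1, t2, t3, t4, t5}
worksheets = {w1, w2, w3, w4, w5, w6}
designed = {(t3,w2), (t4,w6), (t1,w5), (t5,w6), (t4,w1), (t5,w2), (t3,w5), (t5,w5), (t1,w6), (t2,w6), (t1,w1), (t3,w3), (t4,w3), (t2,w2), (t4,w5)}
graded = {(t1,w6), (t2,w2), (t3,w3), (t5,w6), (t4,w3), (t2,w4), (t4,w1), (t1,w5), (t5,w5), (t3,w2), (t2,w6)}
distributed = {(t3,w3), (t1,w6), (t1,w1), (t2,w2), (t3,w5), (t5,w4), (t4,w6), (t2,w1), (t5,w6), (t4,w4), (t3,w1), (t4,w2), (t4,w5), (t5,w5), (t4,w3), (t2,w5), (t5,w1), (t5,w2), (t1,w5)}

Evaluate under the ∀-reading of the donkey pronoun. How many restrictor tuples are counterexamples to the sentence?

"it" takes "a worksheet" as antecedent — a donkey pronoun bound across the clause boundary.
Strong reading: for every (t,w) with designed(t,w), graded(t,w) ∧ distributed(t,w).
Restrictor pairs: (t1,w1) ✗  (t1,w5) ✓  (t1,w6) ✓  (t2,w2) ✓  (t2,w6) ✗  (t3,w2) ✗  (t3,w3) ✓  (t3,w5) ✗  (t4,w1) ✗  (t4,w3) ✓  (t4,w5) ✗  (t4,w6) ✗  (t5,w2) ✗  (t5,w5) ✓  (t5,w6) ✓
Counterexamples (restrictor pairs failing the scope): 8.

8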